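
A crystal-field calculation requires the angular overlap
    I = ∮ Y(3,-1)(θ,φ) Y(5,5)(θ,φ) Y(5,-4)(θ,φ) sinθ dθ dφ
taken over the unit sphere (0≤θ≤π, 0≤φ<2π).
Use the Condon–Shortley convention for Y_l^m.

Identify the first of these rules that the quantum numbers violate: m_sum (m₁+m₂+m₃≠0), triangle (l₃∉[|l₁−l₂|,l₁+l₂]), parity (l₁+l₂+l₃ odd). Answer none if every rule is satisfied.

parity

Σmᵢ = 0  ✓
l₃∈[|l₁−l₂|,l₁+l₂]=[2,8], have l₃=5  ✓
Σlᵢ = 13 ⇒ odd  ✗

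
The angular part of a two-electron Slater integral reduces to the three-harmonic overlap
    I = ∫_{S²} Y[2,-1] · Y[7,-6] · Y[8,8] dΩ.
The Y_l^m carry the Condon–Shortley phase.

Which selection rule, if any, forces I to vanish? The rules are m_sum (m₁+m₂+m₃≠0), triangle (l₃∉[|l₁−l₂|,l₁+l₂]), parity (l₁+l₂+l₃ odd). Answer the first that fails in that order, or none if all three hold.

Σmᵢ = 1  ✗
l₃∈[|l₁−l₂|,l₁+l₂]=[5,9], have l₃=8
Σlᵢ = 17 ⇒ odd

m_sum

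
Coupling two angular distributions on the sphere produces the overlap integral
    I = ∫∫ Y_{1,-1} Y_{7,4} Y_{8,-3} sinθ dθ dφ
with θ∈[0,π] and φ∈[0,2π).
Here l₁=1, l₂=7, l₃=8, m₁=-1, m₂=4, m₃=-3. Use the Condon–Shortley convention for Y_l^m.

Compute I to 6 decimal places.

-0.096758

Checks pass: Σm=0; 16 even; l₃=8∈[6,8].
(2·1+1)(2·7+1)(2·8+1) = 765
Δ: 0! 2! 14! / 17! → 1/2040
sum: t=0:+1/25401600 = 1/25401600
3j²(1 7 8; 0 0 0) = Δ·Π!·Σ² = 8/255  (sign +1)
sum: t=0:+1/479001600 = 1/479001600
3j²(1 7 8; -1 4 -3) = Δ·Π!·Σ² = 1/204  (sign -1)
combine: 4πI² = 765·8/255·1/204 = 2/17
take √, sign -1: I = -0.09675772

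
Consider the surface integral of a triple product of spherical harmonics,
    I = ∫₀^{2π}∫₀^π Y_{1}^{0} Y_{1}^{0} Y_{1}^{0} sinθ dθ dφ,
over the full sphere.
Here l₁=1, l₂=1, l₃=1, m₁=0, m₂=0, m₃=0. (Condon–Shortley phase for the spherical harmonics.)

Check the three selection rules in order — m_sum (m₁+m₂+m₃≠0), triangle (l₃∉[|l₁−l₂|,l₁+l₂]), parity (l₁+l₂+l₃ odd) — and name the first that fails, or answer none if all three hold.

Σmᵢ = 0  ✓
l₃∈[|l₁−l₂|,l₁+l₂]=[0,2], have l₃=1  ✓
Σlᵢ = 3 ⇒ odd  ✗

parity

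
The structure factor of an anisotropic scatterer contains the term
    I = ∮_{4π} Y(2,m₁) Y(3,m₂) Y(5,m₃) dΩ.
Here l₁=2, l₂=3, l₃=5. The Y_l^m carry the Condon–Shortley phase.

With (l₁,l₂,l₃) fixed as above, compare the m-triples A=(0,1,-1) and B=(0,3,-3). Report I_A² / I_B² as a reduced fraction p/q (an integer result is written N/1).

Same 2,3,5: normalisation and zero-m 3j drop out of the ratio.
A: Δ: 0! 4! 6! / 11! → 1/2310; sum: t=0:+1/192 = 1/192; 3j²(2 3 5; 0 1 -1) = Δ·Π!·Σ² = 3/77  (sign +1)
B: Δ: 0! 4! 6! / 11! → 1/2310; sum: t=0:+1/2880 = 1/2880; 3j²(2 3 5; 0 3 -3) = Δ·Π!·Σ² = 2/165  (sign +1)
I_A²/I_B² = (3/77)/(2/165) = 45/14

45/14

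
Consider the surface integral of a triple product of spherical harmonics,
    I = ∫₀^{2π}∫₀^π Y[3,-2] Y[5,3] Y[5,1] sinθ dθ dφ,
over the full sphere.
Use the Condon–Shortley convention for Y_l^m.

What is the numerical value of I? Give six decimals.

0.000000

-2 + 3 + 1 = 2 ≠ 0: azimuthal integral kills it; I = 0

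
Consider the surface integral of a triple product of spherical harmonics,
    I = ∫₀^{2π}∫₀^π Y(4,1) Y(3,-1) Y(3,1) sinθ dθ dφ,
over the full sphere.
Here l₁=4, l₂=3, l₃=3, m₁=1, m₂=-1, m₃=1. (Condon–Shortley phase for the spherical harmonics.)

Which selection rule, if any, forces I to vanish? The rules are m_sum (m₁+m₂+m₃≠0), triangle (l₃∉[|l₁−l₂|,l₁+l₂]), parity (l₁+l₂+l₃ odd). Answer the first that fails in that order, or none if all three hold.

m₁+m₂+m₃ = 1 − 1 + 1 = 1  ✗
triangle: |4−3|=1 ≤ l₃=3 ≤ 4+3=7
parity: l₁+l₂+l₃ = 10 is even

m_sum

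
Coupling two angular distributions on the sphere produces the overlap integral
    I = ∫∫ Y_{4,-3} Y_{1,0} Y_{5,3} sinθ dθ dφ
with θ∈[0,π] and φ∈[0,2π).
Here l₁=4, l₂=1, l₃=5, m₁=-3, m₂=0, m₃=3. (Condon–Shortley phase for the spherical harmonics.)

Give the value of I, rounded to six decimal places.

Checks pass: Σm=0; 10 even; l₃=5∈[3,5].
(2·4+1)(2·1+1)(2·5+1) = 297
Δ: 0! 8! 2! / 11! → 1/495
sum: t=0:+1/576 = 1/576
3j²(4 1 5; 0 0 0) = Δ·Π!·Σ² = 5/99  (sign -1)
sum: t=0:+1/5040 = 1/5040
3j²(4 1 5; -3 0 3) = Δ·Π!·Σ² = 16/495  (sign +1)
combine: 4πI² = 297·5/99·16/495 = 16/33
take √, sign -1: I = -0.19642560

-0.196426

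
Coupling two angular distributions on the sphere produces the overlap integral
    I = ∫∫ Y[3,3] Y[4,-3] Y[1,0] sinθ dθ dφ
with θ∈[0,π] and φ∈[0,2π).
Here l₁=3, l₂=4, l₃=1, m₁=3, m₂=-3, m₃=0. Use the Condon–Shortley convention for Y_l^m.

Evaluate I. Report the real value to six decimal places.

-0.162868

Rules hold: Σm=0, L=8 even, 1≤1≤7.
N = 7·9·3 = 189
Δ = 6!·0!·2!/9! = 1/252
Racah Σ t=3..3: t=3:−1/36 = -1/36
⇒ 3j(3 4 1; 0 0 0)² = 4/63, sgn +1
Racah Σ t=0..0: t=0:+1/720 = 1/720
⇒ 3j(3 4 1; 3 -3 0)² = 1/36, sgn -1
4πI² = N·(3j₀)²·(3jₘ)² = 1/3
I = -1·√(0.333333/4π) = -0.16286750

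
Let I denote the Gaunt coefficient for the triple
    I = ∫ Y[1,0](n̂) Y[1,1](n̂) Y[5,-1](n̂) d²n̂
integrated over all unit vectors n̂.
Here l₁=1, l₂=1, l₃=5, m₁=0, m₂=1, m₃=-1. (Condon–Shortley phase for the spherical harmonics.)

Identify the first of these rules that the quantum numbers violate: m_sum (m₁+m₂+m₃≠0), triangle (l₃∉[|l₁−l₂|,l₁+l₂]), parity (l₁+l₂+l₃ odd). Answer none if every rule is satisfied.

Σmᵢ = 0  ✓
l₃∈[|l₁−l₂|,l₁+l₂]=[0,2], have l₃=5  ✗
Σlᵢ = 7 ⇒ odd

triangle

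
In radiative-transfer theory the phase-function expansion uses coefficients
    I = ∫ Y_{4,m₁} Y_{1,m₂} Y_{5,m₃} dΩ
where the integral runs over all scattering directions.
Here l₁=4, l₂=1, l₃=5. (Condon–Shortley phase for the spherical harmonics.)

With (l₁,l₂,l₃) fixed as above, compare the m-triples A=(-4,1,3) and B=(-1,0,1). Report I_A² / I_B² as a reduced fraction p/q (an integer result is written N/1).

1/24

Shared (l₁,l₂,l₃)=(4,1,5): N and (l;000)² cancel in I_A²/I_B².
A: Δ = 0!·8!·2!/11! = 1/495; Racah Σ t=0..0: t=0:+1/80640 = 1/80640; ⇒ 3j(4 1 5; -4 1 3)² = 1/495, sgn +1
B: Δ = 0!·8!·2!/11! = 1/495; Racah Σ t=0..0: t=0:+1/720 = 1/720; ⇒ 3j(4 1 5; -1 0 1)² = 8/165, sgn +1
I_A²/I_B² = (1/495)/(8/165) = 1/24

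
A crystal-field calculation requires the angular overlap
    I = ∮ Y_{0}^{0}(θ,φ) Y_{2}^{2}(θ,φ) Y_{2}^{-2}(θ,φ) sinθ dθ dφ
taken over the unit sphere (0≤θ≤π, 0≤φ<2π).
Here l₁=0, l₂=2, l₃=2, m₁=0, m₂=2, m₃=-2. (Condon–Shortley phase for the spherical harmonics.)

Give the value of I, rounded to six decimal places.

0.282095

Checks pass: Σm=0; 4 even; l₃=2∈[2,2].
(2·0+1)(2·2+1)(2·2+1) = 25
Δ: 0! 0! 4! / 5! → 1/5
sum: t=0:+1/4 = 1/4
3j²(0 2 2; 0 0 0) = Δ·Π!·Σ² = 1/5  (sign +1)
sum: t=0:+1/24 = 1/24
3j²(0 2 2; 0 2 -2) = Δ·Π!·Σ² = 1/5  (sign +1)
combine: 4πI² = 25·1/5·1/5 = 1/1
take √, sign +1: I = 0.28209479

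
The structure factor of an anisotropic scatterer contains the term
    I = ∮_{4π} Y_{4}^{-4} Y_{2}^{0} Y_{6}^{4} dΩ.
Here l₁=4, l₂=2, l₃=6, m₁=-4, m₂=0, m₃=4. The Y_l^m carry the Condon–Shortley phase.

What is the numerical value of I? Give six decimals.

0.106690

Rules hold: Σm=0, L=12 even, 2≤6≤6.
N = 9·5·13 = 585
Δ = 0!·8!·4!/13! = 1/6435
Racah Σ t=0..0: t=0:+1/2304 = 1/2304
⇒ 3j(4 2 6; 0 0 0)² = 5/143, sgn +1
Racah Σ t=0..0: t=0:+1/161280 = 1/161280
⇒ 3j(4 2 6; -4 0 4)² = 1/143, sgn +1
4πI² = N·(3j₀)²·(3jₘ)² = 225/1573
I = +1·√(0.143039/4π) = 0.10668957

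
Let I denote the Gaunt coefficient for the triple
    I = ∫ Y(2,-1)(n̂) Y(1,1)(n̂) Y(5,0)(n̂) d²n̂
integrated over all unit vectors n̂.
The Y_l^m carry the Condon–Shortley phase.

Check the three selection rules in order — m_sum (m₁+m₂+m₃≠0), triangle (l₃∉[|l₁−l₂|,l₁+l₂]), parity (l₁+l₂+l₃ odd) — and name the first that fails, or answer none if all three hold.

m₁+m₂+m₃ = -1 + 1 + 0 = 0  ✓
triangle: |2−1|=1 ≤ l₃=5 ≤ 2+1=3  ✗
parity: l₁+l₂+l₃ = 8 is even

triangle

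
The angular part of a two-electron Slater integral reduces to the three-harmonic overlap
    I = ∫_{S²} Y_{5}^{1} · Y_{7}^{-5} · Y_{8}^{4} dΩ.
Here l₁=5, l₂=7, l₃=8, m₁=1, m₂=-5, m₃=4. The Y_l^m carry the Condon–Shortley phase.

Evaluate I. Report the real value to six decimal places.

-0.011252

Rules hold: Σm=0, L=20 even, 2≤8≤12.
N = 11·15·17 = 2805
Δ = 4!·6!·10!/21! = 1/814773960
Racah Σ t=0..4: t=0:+1/87091200 t=1:−1/4976640 t=2:+1/2073600 t=3:−1/4976640 t=4:+1/87091200 = 1/9676800
⇒ 3j(5 7 8; 0 0 0)² = 360/46189, sgn +1
Racah Σ t=0..2: t=0:+1/92897280 t=1:−1/78382080 t=2:+1/696729600 = -1/1791590400
⇒ 3j(5 7 8; 1 -5 4)² = 11/151164, sgn -1
4πI² = N·(3j₀)²·(3jₘ)² = 1650/1037153
I = -1·√(0.00159089/4π) = -0.01125163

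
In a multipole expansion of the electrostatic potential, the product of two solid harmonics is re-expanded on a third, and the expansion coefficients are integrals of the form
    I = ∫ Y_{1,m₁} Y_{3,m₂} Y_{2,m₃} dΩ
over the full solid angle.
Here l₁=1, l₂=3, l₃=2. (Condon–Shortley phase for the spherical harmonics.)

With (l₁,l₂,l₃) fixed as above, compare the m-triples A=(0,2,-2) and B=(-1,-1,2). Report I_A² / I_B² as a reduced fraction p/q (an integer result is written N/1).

Shared (l₁,l₂,l₃)=(1,3,2): N and (l;000)² cancel in I_A²/I_B².
A: Δ = 2!·0!·4!/7! = 1/105; Racah Σ t=1..1: t=1:−1/24 = -1/24; ⇒ 3j(1 3 2; 0 2 -2)² = 1/21, sgn -1
B: Δ = 2!·0!·4!/7! = 1/105; Racah Σ t=2..2: t=2:+1/48 = 1/48; ⇒ 3j(1 3 2; -1 -1 2)² = 1/105, sgn +1
I_A²/I_B² = (1/21)/(1/105) = 5/1

5/1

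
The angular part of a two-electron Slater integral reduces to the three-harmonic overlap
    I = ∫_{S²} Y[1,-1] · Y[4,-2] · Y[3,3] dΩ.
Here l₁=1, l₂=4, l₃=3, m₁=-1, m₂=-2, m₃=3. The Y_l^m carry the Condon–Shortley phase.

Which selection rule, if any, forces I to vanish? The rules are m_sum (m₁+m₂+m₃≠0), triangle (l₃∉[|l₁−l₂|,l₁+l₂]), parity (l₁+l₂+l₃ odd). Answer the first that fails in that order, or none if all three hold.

m₁+m₂+m₃ = -1 − 2 + 3 = 0  ✓
triangle: |1−4|=3 ≤ l₃=3 ≤ 1+4=5  ✓
parity: l₁+l₂+l₃ = 8 is even  ✓

none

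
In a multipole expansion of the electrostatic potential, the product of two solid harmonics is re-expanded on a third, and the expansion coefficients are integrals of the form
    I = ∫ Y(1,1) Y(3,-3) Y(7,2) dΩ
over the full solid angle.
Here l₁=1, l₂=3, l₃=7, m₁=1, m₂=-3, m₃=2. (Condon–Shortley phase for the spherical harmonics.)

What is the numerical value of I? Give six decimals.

0.000000

|1−3|≤7≤1+3 violated ⇒ I = 0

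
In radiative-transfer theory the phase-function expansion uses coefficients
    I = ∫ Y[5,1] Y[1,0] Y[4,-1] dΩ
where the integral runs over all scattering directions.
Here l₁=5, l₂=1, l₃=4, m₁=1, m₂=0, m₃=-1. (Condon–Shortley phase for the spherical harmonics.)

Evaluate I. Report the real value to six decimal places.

-0.240571

m-sum 0 ✓  L=10 even ✓  4≤4≤6 ✓
Π(2lᵢ+1) = 11×3×9 = 297
triangle coeff Δ(5,1,4) = 1/495
Σ_t [1,1]: t=1:−1/576 = -1/576
(3j)²=5/99 [(5 1 4; 0 0 0)], sign=-1
Σ_t [1,1]: t=1:−1/720 = -1/720
(3j)²=8/165 [(5 1 4; 1 0 -1)], sign=+1
⇒ 4πI² = 8/11
I = (-1)√(8/11/(4π)) = -0.24057125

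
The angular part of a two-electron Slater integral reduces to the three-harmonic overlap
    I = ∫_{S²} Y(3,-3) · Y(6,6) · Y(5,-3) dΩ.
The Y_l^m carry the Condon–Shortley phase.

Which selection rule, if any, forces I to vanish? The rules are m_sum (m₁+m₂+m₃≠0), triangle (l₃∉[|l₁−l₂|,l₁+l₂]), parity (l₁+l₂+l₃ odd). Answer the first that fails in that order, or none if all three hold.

none

azimuthal sum: -3 + 6 − 3 = 0  ✓
3 ≤ 5 ≤ 9 (triangle on l)  ✓
L = 3 + 6 + 5 = 14 (even)  ✓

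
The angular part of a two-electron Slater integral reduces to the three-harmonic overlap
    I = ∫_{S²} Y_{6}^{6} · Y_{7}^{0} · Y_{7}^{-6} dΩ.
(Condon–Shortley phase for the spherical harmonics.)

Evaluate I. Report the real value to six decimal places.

-0.087336

Rules hold: Σm=0, L=20 even, 1≤7≤13.
N = 13·15·15 = 2925
Δ = 6!·6!·8!/21! = 1/2444321880
Racah Σ t=0..6: t=0:+1/2612736000 t=1:−1/20736000 t=2:+1/1658880 t=3:−1/746496 t=4:+1/1658880 t=5:−1/20736000 t=6:+1/2612736000 = -1/4354560
⇒ 3j(6 7 7; 0 0 0)² = 1000/138567, sgn +1
Racah Σ t=0..0: t=0:+1/2612736000 = 1/2612736000
⇒ 3j(6 7 7; 6 0 -6)² = 22/4845, sgn -1
4πI² = N·(3j₀)²·(3jₘ)² = 10000/104329
I = -1·√(0.0958506/4π) = -0.08733585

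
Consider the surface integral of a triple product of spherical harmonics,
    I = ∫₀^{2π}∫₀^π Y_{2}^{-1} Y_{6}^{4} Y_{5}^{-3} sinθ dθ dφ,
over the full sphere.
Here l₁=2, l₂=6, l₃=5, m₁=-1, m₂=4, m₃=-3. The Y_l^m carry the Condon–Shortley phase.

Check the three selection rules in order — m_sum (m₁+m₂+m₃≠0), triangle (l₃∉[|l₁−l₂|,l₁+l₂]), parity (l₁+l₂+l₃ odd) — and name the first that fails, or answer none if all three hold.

Σmᵢ = 0  ✓
l₃∈[|l₁−l₂|,l₁+l₂]=[4,8], have l₃=5  ✓
Σlᵢ = 13 ⇒ odd  ✗

parity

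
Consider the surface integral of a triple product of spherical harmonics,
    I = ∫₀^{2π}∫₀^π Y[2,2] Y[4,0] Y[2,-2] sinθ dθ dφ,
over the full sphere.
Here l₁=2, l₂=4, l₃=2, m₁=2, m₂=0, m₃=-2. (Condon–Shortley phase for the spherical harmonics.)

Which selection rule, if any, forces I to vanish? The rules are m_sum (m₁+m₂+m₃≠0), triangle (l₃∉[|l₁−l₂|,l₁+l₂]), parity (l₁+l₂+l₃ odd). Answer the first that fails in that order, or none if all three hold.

azimuthal sum: 2 + 0 − 2 = 0  ✓
2 ≤ 2 ≤ 6 (triangle on l)  ✓
L = 2 + 4 + 2 = 8 (even)  ✓

none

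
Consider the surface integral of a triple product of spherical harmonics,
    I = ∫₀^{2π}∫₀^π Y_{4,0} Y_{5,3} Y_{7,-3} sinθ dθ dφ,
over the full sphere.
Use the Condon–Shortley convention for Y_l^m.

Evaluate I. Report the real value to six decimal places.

Rules hold: Σm=0, L=16 even, 1≤7≤9.
N = 9·11·15 = 1485
Δ = 2!·6!·8!/17! = 1/6126120
Racah Σ t=0..2: t=0:+1/69120 t=1:−1/20736 t=2:+1/69120 = -1/51840
⇒ 3j(4 5 7; 0 0 0)² = 280/21879, sgn +1
Racah Σ t=0..2: t=0:+1/3870720 t=1:−1/181440 t=2:+1/138240 = 23/11612160
⇒ 3j(4 5 7; 0 3 -3)² = 529/204204, sgn +1
4πI² = N·(3j₀)²·(3jₘ)² = 26450/537251
I = +1·√(0.0492321/4π) = 0.06259207

0.062592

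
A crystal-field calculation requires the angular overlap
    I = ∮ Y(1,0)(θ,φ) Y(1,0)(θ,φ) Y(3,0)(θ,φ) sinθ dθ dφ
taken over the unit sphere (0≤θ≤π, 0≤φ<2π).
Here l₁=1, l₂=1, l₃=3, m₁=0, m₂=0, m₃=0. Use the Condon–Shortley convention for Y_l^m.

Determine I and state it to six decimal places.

triangle: need 0≤l₃≤2, have 3; I=0

0.000000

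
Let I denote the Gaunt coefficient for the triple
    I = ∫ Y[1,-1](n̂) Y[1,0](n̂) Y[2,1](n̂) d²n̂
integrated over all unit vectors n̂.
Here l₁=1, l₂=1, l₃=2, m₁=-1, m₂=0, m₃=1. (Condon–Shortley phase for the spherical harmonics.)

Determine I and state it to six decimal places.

m-sum 0 ✓  L=4 even ✓  0≤2≤2 ✓
Π(2lᵢ+1) = 3×3×5 = 45
triangle coeff Δ(1,1,2) = 1/30
Σ_t [0,0]: t=0:+1/1 = 1/1
(3j)²=2/15 [(1 1 2; 0 0 0)], sign=+1
Σ_t [0,0]: t=0:+1/2 = 1/2
(3j)²=1/10 [(1 1 2; -1 0 1)], sign=-1
⇒ 4πI² = 3/5
I = (-1)√(3/5/(4π)) = -0.21850969

-0.218510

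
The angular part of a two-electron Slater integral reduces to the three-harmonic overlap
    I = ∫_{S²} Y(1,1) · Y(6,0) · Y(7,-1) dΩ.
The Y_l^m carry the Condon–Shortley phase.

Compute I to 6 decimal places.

Rules hold: Σm=0, L=14 even, 5≤7≤7.
N = 3·13·15 = 585
Δ = 0!·2!·12!/15! = 1/1365
Racah Σ t=0..0: t=0:+1/518400 = 1/518400
⇒ 3j(1 6 7; 0 0 0)² = 7/195, sgn -1
Racah Σ t=0..0: t=0:+1/1036800 = 1/1036800
⇒ 3j(1 6 7; 1 0 -1)² = 4/195, sgn +1
4πI² = N·(3j₀)²·(3jₘ)² = 28/65
I = -1·√(0.430769/4π) = -0.18514731

-0.185147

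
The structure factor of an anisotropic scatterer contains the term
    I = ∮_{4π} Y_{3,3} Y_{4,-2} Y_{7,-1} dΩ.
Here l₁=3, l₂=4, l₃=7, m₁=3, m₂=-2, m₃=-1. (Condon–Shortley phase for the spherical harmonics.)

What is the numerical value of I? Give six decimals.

-0.035654

Rules hold: Σm=0, L=14 even, 1≤7≤7.
N = 7·9·15 = 945
Δ = 0!·6!·8!/15! = 1/45045
Racah Σ t=0..0: t=0:+1/20736 = 1/20736
⇒ 3j(3 4 7; 0 0 0)² = 35/1287, sgn -1
Racah Σ t=0..0: t=0:+1/1036800 = 1/1036800
⇒ 3j(3 4 7; 3 -2 -1)² = 4/6435, sgn +1
4πI² = N·(3j₀)²·(3jₘ)² = 980/61347
I = -1·√(0.0159747/4π) = -0.03565426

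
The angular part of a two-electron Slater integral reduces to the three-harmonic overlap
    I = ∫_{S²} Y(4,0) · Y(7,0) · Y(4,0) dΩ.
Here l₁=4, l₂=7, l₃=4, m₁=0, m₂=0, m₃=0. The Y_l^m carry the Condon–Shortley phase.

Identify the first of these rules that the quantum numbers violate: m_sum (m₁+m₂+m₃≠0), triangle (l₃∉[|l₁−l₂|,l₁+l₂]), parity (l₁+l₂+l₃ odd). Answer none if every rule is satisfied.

Σmᵢ = 0  ✓
l₃∈[|l₁−l₂|,l₁+l₂]=[3,11], have l₃=4  ✓
Σlᵢ = 15 ⇒ odd  ✗

parity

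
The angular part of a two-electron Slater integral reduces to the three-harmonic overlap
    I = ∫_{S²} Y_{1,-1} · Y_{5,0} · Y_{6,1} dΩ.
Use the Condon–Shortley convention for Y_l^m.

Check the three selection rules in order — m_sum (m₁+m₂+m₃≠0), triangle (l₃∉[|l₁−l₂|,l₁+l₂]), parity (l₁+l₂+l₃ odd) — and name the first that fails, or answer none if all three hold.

none

azimuthal sum: -1 + 0 + 1 = 0  ✓
4 ≤ 6 ≤ 6 (triangle on l)  ✓
L = 1 + 5 + 6 = 12 (even)  ✓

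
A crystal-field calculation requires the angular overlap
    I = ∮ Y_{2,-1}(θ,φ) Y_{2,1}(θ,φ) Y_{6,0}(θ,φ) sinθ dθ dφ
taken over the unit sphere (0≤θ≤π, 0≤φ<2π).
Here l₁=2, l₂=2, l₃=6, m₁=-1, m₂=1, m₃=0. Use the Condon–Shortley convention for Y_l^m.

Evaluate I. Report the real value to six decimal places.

0.000000

triangle: need 0≤l₃≤4, have 6; I=0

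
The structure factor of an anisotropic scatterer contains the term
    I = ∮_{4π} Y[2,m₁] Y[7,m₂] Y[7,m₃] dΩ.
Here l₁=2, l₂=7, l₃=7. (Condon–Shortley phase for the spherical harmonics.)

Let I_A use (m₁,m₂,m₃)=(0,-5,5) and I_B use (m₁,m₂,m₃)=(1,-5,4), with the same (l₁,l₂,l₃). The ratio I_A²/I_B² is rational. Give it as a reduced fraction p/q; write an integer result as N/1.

361/4374

Same 2,7,7: normalisation and zero-m 3j drop out of the ratio.
A: Δ: 2! 2! 12! / 17! → 1/185640; sum: t=0:+1/29030400 t=1:−1/39916800 t=2:+1/1916006400 = 19/1916006400; 3j²(2 7 7; 0 -5 5) = Δ·Π!·Σ² = 361/185640  (sign +1)
B: Δ: 2! 2! 12! / 17! → 1/185640; sum: t=0:+1/14515200 t=1:−1/79833600 = 1/17740800; 3j²(2 7 7; 1 -5 4) = Δ·Π!·Σ² = 729/30940  (sign -1)
I_A²/I_B² = (361/185640)/(729/30940) = 361/4374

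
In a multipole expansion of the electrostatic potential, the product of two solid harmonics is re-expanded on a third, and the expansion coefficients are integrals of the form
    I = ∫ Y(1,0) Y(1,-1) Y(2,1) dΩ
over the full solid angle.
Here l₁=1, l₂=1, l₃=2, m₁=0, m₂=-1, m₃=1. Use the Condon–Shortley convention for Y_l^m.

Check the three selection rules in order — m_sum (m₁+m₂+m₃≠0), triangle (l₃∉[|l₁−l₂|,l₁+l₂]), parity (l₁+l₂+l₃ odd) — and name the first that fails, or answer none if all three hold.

none

m₁+m₂+m₃ = 0 − 1 + 1 = 0  ✓
triangle: |1−1|=0 ≤ l₃=2 ≤ 1+1=2  ✓
parity: l₁+l₂+l₃ = 4 is even  ✓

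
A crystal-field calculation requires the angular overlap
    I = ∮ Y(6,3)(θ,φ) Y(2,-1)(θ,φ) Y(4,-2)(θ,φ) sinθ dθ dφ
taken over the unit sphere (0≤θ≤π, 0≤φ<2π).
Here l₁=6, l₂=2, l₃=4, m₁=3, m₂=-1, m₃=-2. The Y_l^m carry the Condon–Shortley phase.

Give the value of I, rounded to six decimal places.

Rules hold: Σm=0, L=12 even, 4≤4≤8.
N = 13·5·9 = 585
Δ = 4!·8!·0!/13! = 1/6435
Racah Σ t=2..2: t=2:+1/2304 = 1/2304
⇒ 3j(6 2 4; 0 0 0)² = 5/143, sgn +1
Racah Σ t=1..1: t=1:−1/8640 = -1/8640
⇒ 3j(6 2 4; 3 -1 -2)² = 28/715, sgn -1
4πI² = N·(3j₀)²·(3jₘ)² = 1260/1573
I = -1·√(0.801017/4π) = -0.25247360

-0.252474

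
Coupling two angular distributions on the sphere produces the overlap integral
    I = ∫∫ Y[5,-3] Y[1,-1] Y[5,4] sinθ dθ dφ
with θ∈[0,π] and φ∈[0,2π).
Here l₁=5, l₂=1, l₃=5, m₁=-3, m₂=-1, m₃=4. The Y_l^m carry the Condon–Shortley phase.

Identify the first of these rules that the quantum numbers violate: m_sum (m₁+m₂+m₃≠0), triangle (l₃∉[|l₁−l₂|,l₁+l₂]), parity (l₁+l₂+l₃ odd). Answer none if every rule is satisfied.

Σmᵢ = 0  ✓
l₃∈[|l₁−l₂|,l₁+l₂]=[4,6], have l₃=5  ✓
Σlᵢ = 11 ⇒ odd  ✗

parity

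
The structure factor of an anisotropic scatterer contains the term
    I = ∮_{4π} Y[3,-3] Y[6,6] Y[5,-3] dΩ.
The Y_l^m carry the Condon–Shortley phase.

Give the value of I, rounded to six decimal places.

-0.119512

Rules hold: Σm=0, L=14 even, 3≤5≤9.
N = 7·13·11 = 1001
Δ = 4!·2!·8!/15! = 1/675675
Racah Σ t=1..3: t=1:−1/8640 t=2:+1/2304 t=3:−1/8640 = 7/34560
⇒ 3j(3 6 5; 0 0 0)² = 7/429, sgn -1
Racah Σ t=4..4: t=4:+1/1935360 = 1/1935360
⇒ 3j(3 6 5; -3 6 -3)² = 1/91, sgn +1
4πI² = N·(3j₀)²·(3jₘ)² = 7/39
I = -1·√(0.179487/4π) = -0.11951207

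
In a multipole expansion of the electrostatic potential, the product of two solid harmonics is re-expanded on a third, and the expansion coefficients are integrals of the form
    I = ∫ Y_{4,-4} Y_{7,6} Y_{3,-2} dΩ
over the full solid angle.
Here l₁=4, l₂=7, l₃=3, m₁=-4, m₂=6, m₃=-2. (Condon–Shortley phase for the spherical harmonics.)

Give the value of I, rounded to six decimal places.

0.241725

m-sum 0 ✓  L=14 even ✓  3≤3≤11 ✓
Π(2lᵢ+1) = 9×15×7 = 945
triangle coeff Δ(4,7,3) = 1/45045
Σ_t [4,4]: t=4:+1/20736 = 1/20736
(3j)²=35/1287 [(4 7 3; 0 0 0)], sign=-1
Σ_t [8,8]: t=8:+1/4838400 = 1/4838400
(3j)²=1/35 [(4 7 3; -4 6 -2)], sign=-1
⇒ 4πI² = 105/143
I = (+1)√(105/143/(4π)) = 0.24172507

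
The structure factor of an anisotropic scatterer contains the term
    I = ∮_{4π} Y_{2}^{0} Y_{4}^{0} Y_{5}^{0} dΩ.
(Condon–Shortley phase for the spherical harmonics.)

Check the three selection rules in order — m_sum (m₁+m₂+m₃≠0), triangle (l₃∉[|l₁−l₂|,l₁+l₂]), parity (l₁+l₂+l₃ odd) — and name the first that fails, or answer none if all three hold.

parity

m₁+m₂+m₃ = 0 + 0 + 0 = 0  ✓
triangle: |2−4|=2 ≤ l₃=5 ≤ 2+4=6  ✓
parity: l₁+l₂+l₃ = 11 is odd  ✗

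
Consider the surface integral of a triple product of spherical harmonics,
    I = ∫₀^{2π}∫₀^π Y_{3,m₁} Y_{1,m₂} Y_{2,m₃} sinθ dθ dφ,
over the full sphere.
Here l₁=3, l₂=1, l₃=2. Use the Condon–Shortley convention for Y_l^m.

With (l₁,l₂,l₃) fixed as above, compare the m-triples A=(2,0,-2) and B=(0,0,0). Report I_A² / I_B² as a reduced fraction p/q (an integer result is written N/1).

l's match ⇒ only the (l;m) 3-j factors differ between A and B.
A: triangle coeff Δ(3,1,2) = 1/105; Σ_t [1,1]: t=1:−1/24 = -1/24; (3j)²=1/21 [(3 1 2; 2 0 -2)], sign=-1
B: triangle coeff Δ(3,1,2) = 1/105; Σ_t [1,1]: t=1:−1/4 = -1/4; (3j)²=3/35 [(3 1 2; 0 0 0)], sign=-1
I_A²/I_B² = (1/21)/(3/35) = 5/9

5/9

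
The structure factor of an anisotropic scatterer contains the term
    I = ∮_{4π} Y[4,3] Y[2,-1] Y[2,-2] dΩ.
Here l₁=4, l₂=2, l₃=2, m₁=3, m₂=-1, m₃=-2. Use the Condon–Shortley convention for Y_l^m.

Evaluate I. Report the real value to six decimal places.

-0.238414

m-sum 0 ✓  L=8 even ✓  2≤2≤6 ✓
Π(2lᵢ+1) = 9×5×5 = 225
triangle coeff Δ(4,2,2) = 1/630
Σ_t [2,2]: t=2:+1/16 = 1/16
(3j)²=2/35 [(4 2 2; 0 0 0)], sign=+1
Σ_t [1,1]: t=1:−1/144 = -1/144
(3j)²=1/18 [(4 2 2; 3 -1 -2)], sign=-1
⇒ 4πI² = 5/7
I = (-1)√(5/7/(4π)) = -0.23841361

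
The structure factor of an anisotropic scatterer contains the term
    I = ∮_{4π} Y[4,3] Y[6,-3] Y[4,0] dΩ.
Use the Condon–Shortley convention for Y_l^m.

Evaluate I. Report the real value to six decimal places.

Checks pass: Σm=0; 14 even; l₃=4∈[2,10].
(2·4+1)(2·6+1)(2·4+1) = 1053
Δ: 6! 2! 6! / 15! → 1/1261260
sum: t=2:+1/4608 t=3:−1/1296 t=4:+1/4608 = -7/20736
3j²(4 6 4; 0 0 0) = Δ·Π!·Σ² = 20/1287  (sign -1)
sum: t=0:+1/25920 t=1:−1/11520 = -1/20736
3j²(4 6 4; 3 -3 0) = Δ·Π!·Σ² = 5/429  (sign -1)
combine: 4πI² = 1053·20/1287·5/429 = 300/1573
take √, sign +1: I = 0.12319450

0.123195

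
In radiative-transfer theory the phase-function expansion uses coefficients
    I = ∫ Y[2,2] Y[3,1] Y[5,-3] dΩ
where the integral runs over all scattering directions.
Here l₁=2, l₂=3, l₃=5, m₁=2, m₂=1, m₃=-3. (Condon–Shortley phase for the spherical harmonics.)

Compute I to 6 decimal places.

-0.200476

m-sum 0 ✓  L=10 even ✓  1≤5≤5 ✓
Π(2lᵢ+1) = 5×7×11 = 385
triangle coeff Δ(2,3,5) = 1/2310
Σ_t [0,0]: t=0:+1/144 = 1/144
(3j)²=10/231 [(2 3 5; 0 0 0)], sign=-1
Σ_t [0,0]: t=0:+1/1152 = 1/1152
(3j)²=1/33 [(2 3 5; 2 1 -3)], sign=+1
⇒ 4πI² = 50/99
I = (-1)√(50/99/(4π)) = -0.20047604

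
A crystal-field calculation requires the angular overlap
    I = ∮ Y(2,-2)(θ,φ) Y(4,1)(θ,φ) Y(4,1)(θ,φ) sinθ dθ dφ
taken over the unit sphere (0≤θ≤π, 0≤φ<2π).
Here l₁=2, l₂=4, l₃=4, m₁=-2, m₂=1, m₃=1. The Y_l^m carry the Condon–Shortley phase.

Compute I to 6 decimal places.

m-sum 0 ✓  L=10 even ✓  2≤4≤6 ✓
Π(2lᵢ+1) = 5×9×9 = 405
triangle coeff Δ(2,4,4) = 1/13860
Σ_t [0,2]: t=0:+1/192 t=1:−1/36 t=2:+1/192 = -5/288
(3j)²=20/693 [(2 4 4; 0 0 0)], sign=-1
Σ_t [2,2]: t=2:+1/144 = 1/144
(3j)²=10/231 [(2 4 4; -2 1 1)], sign=-1
⇒ 4πI² = 3000/5929
I = (+1)√(3000/5929/(4π)) = 0.20066192

0.200662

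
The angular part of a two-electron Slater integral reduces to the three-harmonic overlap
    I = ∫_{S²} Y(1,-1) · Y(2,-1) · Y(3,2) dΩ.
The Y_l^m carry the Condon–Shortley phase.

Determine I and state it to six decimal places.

0.261169

m-sum 0 ✓  L=6 even ✓  1≤3≤3 ✓
Π(2lᵢ+1) = 3×5×7 = 105
triangle coeff Δ(1,2,3) = 1/105
Σ_t [0,0]: t=0:+1/4 = 1/4
(3j)²=3/35 [(1 2 3; 0 0 0)], sign=-1
Σ_t [0,0]: t=0:+1/12 = 1/12
(3j)²=2/21 [(1 2 3; -1 -1 2)], sign=-1
⇒ 4πI² = 6/7
I = (+1)√(6/7/(4π)) = 0.26116903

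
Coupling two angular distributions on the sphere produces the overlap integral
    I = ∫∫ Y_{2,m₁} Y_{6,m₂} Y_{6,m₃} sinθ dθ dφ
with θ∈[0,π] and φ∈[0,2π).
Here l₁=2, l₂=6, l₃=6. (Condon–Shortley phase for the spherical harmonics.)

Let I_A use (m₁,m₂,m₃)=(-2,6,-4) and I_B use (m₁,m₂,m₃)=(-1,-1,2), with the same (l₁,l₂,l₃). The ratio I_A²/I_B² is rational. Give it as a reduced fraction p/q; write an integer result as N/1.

11/15

Shared (l₁,l₂,l₃)=(2,6,6): N and (l;000)² cancel in I_A²/I_B².
A: Δ = 2!·2!·10!/15! = 1/90090; Racah Σ t=2..2: t=2:+1/14515200 = 1/14515200; ⇒ 3j(2 6 6; -2 6 -4)² = 2/455, sgn +1
B: Δ = 2!·2!·10!/15! = 1/90090; Racah Σ t=1..2: t=1:−1/34560 t=2:+1/60480 = -1/80640; ⇒ 3j(2 6 6; -1 -1 2)² = 6/1001, sgn -1
I_A²/I_B² = (2/455)/(6/1001) = 11/15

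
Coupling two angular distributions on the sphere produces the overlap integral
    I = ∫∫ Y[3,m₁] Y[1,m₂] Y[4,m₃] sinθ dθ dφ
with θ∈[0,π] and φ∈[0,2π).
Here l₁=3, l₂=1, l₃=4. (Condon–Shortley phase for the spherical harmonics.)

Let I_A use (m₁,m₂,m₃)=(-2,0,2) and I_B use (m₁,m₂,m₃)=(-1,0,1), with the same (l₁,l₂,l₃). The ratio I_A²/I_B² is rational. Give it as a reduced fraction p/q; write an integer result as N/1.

Same 3,1,4: normalisation and zero-m 3j drop out of the ratio.
A: Δ: 0! 6! 2! / 9! → 1/252; sum: t=0:+1/120 = 1/120; 3j²(3 1 4; -2 0 2) = Δ·Π!·Σ² = 1/21  (sign +1)
B: Δ: 0! 6! 2! / 9! → 1/252; sum: t=0:+1/48 = 1/48; 3j²(3 1 4; -1 0 1) = Δ·Π!·Σ² = 5/84  (sign -1)
I_A²/I_B² = (1/21)/(5/84) = 4/5

4/5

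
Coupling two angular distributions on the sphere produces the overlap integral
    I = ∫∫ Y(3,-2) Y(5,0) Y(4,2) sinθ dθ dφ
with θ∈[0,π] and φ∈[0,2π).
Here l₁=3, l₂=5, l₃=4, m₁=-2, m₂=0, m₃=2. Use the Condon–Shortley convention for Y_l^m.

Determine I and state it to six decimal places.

-0.171327

m-sum 0 ✓  L=12 even ✓  2≤4≤8 ✓
Π(2lᵢ+1) = 7×11×9 = 693
triangle coeff Δ(3,5,4) = 1/180180
Σ_t [1,3]: t=1:−1/576 t=2:+1/144 t=3:−1/576 = 1/288
(3j)²=20/1001 [(3 5 4; 0 0 0)], sign=+1
Σ_t [3,4]: t=3:−1/576 t=4:+1/2880 = -1/720
(3j)²=80/3003 [(3 5 4; -2 0 2)], sign=-1
⇒ 4πI² = 4800/13013
I = (-1)√(4800/13013/(4π)) = -0.17132746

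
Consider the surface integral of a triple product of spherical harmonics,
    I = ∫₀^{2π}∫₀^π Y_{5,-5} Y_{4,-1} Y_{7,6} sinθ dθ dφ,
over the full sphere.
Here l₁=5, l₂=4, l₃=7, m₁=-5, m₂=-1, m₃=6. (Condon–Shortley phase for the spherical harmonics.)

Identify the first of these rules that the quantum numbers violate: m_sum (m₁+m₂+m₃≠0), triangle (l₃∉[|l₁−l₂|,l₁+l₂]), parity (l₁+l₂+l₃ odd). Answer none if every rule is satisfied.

m₁+m₂+m₃ = -5 − 1 + 6 = 0  ✓
triangle: |5−4|=1 ≤ l₃=7 ≤ 5+4=9  ✓
parity: l₁+l₂+l₃ = 16 is even  ✓

none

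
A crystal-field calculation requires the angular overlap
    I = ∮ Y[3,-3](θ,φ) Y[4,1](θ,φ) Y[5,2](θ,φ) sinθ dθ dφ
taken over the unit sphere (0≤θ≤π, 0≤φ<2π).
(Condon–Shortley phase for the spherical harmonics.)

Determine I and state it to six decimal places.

-0.179179

Checks pass: Σm=0; 12 even; l₃=5∈[1,7].
(2·3+1)(2·4+1)(2·5+1) = 693
Δ: 2! 4! 6! / 13! → 1/180180
sum: t=0:+1/576 t=1:−1/144 t=2:+1/576 = -1/288
3j²(3 4 5; 0 0 0) = Δ·Π!·Σ² = 20/1001  (sign +1)
sum: t=2:+1/1728 = 1/1728
3j²(3 4 5; -3 1 2) = Δ·Π!·Σ² = 25/858  (sign -1)
combine: 4πI² = 693·20/1001·25/858 = 750/1859
take √, sign -1: I = -0.17917854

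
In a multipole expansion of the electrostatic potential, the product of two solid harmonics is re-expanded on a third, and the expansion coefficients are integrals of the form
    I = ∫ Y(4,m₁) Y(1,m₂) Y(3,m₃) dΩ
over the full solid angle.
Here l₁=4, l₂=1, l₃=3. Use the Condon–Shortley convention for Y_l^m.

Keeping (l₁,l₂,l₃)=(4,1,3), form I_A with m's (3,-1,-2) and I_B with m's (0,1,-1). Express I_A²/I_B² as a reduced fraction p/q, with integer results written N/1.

7/2

l's match ⇒ only the (l;m) 3-j factors differ between A and B.
A: triangle coeff Δ(4,1,3) = 1/252; Σ_t [0,0]: t=0:+1/240 = 1/240; (3j)²=1/12 [(4 1 3; 3 -1 -2)], sign=-1
B: triangle coeff Δ(4,1,3) = 1/252; Σ_t [2,2]: t=2:+1/96 = 1/96; (3j)²=1/42 [(4 1 3; 0 1 -1)], sign=+1
I_A²/I_B² = (1/12)/(1/42) = 7/2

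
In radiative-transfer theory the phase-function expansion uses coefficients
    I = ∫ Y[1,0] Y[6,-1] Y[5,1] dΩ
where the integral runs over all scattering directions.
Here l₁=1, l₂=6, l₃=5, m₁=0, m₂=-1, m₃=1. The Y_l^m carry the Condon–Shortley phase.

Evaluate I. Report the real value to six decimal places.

Rules hold: Σm=0, L=12 even, 5≤5≤7.
N = 3·13·11 = 429
Δ = 2!·0!·10!/13! = 1/858
Racah Σ t=1..1: t=1:−1/14400 = -1/14400
⇒ 3j(1 6 5; 0 0 0)² = 6/143, sgn +1
Racah Σ t=1..1: t=1:−1/17280 = -1/17280
⇒ 3j(1 6 5; 0 -1 1)² = 35/858, sgn -1
4πI² = N·(3j₀)²·(3jₘ)² = 105/143
I = -1·√(0.734266/4π) = -0.24172507

-0.241725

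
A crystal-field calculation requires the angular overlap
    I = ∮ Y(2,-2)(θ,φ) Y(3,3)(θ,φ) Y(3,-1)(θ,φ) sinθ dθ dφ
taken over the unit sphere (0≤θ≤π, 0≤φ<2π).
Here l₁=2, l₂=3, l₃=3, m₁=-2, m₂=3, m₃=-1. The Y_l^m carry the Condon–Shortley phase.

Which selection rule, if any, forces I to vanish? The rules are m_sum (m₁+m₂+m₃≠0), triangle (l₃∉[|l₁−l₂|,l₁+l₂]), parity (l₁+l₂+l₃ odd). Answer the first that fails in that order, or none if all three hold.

Σmᵢ = 0  ✓
l₃∈[|l₁−l₂|,l₁+l₂]=[1,5], have l₃=3  ✓
Σlᵢ = 8 ⇒ even  ✓

none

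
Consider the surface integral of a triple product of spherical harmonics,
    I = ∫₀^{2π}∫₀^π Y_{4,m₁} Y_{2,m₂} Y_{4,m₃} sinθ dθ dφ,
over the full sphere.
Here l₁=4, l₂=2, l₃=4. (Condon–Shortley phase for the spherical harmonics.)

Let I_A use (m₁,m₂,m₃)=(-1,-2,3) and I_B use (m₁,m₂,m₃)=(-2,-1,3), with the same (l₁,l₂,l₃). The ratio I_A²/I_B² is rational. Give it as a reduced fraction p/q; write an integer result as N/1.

18/25

l's match ⇒ only the (l;m) 3-j factors differ between A and B.
A: triangle coeff Δ(4,2,4) = 1/13860; Σ_t [0,0]: t=0:+1/480 = 1/480; (3j)²=3/110 [(4 2 4; -1 -2 3)], sign=-1
B: triangle coeff Δ(4,2,4) = 1/13860; Σ_t [0,1]: t=0:+1/1440 t=1:−1/240 = -1/288; (3j)²=5/132 [(4 2 4; -2 -1 3)], sign=+1
I_A²/I_B² = (3/110)/(5/132) = 18/25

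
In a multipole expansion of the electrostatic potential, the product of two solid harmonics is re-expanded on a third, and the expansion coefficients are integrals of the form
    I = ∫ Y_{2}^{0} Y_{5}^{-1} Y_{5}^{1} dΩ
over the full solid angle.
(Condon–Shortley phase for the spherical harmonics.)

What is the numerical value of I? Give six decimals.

-0.145565

Checks pass: Σm=0; 12 even; l₃=5∈[3,7].
(2·2+1)(2·5+1)(2·5+1) = 605
Δ: 2! 2! 8! / 13! → 1/38610
sum: t=0:+1/2880 t=1:−1/576 t=2:+1/2880 = -1/960
3j²(2 5 5; 0 0 0) = Δ·Π!·Σ² = 10/429  (sign +1)
sum: t=0:+1/2304 t=1:−1/720 t=2:+1/5760 = -1/1280
3j²(2 5 5; 0 -1 1) = Δ·Π!·Σ² = 27/1430  (sign -1)
combine: 4πI² = 605·10/429·27/1430 = 45/169
take √, sign -1: I = -0.14556534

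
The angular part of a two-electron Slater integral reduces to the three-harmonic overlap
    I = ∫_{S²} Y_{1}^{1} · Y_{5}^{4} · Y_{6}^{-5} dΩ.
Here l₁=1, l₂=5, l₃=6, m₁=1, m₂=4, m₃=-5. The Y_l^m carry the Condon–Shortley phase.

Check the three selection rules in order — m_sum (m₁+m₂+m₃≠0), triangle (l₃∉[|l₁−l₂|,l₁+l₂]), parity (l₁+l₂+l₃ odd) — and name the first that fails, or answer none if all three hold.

none

m₁+m₂+m₃ = 1 + 4 − 5 = 0  ✓
triangle: |1−5|=4 ≤ l₃=6 ≤ 1+5=6  ✓
parity: l₁+l₂+l₃ = 12 is even  ✓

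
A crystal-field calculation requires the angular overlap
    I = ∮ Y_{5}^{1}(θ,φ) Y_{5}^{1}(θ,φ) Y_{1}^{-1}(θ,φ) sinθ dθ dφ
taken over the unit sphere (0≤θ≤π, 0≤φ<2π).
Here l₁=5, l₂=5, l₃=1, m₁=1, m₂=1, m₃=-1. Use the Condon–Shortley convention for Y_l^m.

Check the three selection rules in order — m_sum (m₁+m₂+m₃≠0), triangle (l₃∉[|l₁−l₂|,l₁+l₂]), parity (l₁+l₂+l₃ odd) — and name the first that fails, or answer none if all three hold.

m_sum

m₁+m₂+m₃ = 1 + 1 − 1 = 1  ✗
triangle: |5−5|=0 ≤ l₃=1 ≤ 5+5=10
parity: l₁+l₂+l₃ = 11 is odd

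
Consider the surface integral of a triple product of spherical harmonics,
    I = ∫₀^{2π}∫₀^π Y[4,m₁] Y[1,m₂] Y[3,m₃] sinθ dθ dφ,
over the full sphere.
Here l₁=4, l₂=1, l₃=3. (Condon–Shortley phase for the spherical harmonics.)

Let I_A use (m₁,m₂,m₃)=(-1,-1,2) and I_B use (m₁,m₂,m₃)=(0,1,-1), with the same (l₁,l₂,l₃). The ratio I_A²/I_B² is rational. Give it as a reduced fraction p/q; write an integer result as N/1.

Shared (l₁,l₂,l₃)=(4,1,3): N and (l;000)² cancel in I_A²/I_B².
A: Δ = 2!·6!·0!/9! = 1/252; Racah Σ t=0..0: t=0:+1/240 = 1/240; ⇒ 3j(4 1 3; -1 -1 2)² = 1/84, sgn -1
B: Δ = 2!·6!·0!/9! = 1/252; Racah Σ t=2..2: t=2:+1/96 = 1/96; ⇒ 3j(4 1 3; 0 1 -1)² = 1/42, sgn +1
I_A²/I_B² = (1/84)/(1/42) = 1/2

1/2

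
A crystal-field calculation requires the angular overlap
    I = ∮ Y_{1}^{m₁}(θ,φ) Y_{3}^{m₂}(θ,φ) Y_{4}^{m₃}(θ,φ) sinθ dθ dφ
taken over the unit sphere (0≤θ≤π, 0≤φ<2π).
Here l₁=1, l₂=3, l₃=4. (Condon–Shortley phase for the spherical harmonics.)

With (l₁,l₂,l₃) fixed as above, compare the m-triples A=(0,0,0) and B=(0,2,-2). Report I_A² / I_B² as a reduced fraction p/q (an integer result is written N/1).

4/3

l's match ⇒ only the (l;m) 3-j factors differ between A and B.
A: triangle coeff Δ(1,3,4) = 1/252; Σ_t [0,0]: t=0:+1/36 = 1/36; (3j)²=4/63 [(1 3 4; 0 0 0)], sign=+1
B: triangle coeff Δ(1,3,4) = 1/252; Σ_t [0,0]: t=0:+1/120 = 1/120; (3j)²=1/21 [(1 3 4; 0 2 -2)], sign=+1
I_A²/I_B² = (4/63)/(1/21) = 4/3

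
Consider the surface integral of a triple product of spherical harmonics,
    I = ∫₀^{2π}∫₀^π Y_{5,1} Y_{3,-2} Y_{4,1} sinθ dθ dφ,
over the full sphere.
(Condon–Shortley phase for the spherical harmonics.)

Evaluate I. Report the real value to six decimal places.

0.138239

Rules hold: Σm=0, L=12 even, 2≤4≤8.
N = 11·7·9 = 693
Δ = 4!·6!·2!/13! = 1/180180
Racah Σ t=1..3: t=1:−1/576 t=2:+1/144 t=3:−1/576 = 1/288
⇒ 3j(5 3 4; 0 0 0)² = 20/1001, sgn +1
Racah Σ t=0..1: t=0:+1/1152 t=1:−1/432 = -5/3456
⇒ 3j(5 3 4; 1 -2 1)² = 625/36036, sgn +1
4πI² = N·(3j₀)²·(3jₘ)² = 3125/13013
I = +1·√(0.240144/4π) = 0.13823925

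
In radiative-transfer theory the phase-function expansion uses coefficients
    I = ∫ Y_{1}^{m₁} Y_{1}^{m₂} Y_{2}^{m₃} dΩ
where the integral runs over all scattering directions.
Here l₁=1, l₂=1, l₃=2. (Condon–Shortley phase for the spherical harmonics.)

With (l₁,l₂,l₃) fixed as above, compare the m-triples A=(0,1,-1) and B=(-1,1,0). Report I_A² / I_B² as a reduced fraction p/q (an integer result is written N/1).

Shared (l₁,l₂,l₃)=(1,1,2): N and (l;000)² cancel in I_A²/I_B².
A: Δ = 0!·2!·2!/5! = 1/30; Racah Σ t=0..0: t=0:+1/2 = 1/2; ⇒ 3j(1 1 2; 0 1 -1)² = 1/10, sgn -1
B: Δ = 0!·2!·2!/5! = 1/30; Racah Σ t=0..0: t=0:+1/4 = 1/4; ⇒ 3j(1 1 2; -1 1 0)² = 1/30, sgn +1
I_A²/I_B² = (1/10)/(1/30) = 3/1

3/1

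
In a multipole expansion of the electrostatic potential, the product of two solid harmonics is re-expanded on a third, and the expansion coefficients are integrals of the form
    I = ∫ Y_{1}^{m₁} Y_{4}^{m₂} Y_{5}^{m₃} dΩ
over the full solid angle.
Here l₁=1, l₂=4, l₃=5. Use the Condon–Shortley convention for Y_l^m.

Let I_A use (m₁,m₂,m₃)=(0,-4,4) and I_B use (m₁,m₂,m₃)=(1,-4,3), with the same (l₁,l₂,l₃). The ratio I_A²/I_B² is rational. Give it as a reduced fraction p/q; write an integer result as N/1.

Shared (l₁,l₂,l₃)=(1,4,5): N and (l;000)² cancel in I_A²/I_B².
A: Δ = 0!·2!·8!/11! = 1/495; Racah Σ t=0..0: t=0:+1/40320 = 1/40320; ⇒ 3j(1 4 5; 0 -4 4)² = 1/55, sgn -1
B: Δ = 0!·2!·8!/11! = 1/495; Racah Σ t=0..0: t=0:+1/80640 = 1/80640; ⇒ 3j(1 4 5; 1 -4 3)² = 1/495, sgn +1
I_A²/I_B² = (1/55)/(1/495) = 9/1

9/1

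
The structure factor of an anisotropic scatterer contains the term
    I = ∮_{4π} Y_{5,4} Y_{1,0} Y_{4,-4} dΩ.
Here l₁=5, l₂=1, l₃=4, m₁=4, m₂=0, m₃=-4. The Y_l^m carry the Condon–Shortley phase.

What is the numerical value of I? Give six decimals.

Checks pass: Σm=0; 10 even; l₃=4∈[4,6].
(2·5+1)(2·1+1)(2·4+1) = 297
Δ: 2! 8! 0! / 11! → 1/495
sum: t=1:−1/576 = -1/576
3j²(5 1 4; 0 0 0) = Δ·Π!·Σ² = 5/99  (sign -1)
sum: t=1:−1/40320 = -1/40320
3j²(5 1 4; 4 0 -4) = Δ·Π!·Σ² = 1/55  (sign -1)
combine: 4πI² = 297·5/99·1/55 = 3/11
take √, sign +1: I = 0.14731920

0.147319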